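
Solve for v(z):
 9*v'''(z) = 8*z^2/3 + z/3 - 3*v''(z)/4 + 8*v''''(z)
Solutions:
 v(z) = C1 + C2*z + C3*exp(z*(9 - sqrt(105))/16) + C4*exp(z*(9 + sqrt(105))/16) + 8*z^4/27 - 382*z^3/27 + 14776*z^2/27


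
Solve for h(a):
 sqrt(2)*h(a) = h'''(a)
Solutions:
 h(a) = C3*exp(2^(1/6)*a) + (C1*sin(2^(1/6)*sqrt(3)*a/2) + C2*cos(2^(1/6)*sqrt(3)*a/2))*exp(-2^(1/6)*a/2)


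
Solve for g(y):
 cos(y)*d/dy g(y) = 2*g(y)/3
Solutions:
 g(y) = C1*(sin(y) + 1)^(1/3)/(sin(y) - 1)^(1/3)


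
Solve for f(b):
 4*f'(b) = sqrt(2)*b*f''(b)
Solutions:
 f(b) = C1 + C2*b^(1 + 2*sqrt(2))


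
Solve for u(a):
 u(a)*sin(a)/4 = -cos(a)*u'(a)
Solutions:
 u(a) = C1*cos(a)^(1/4)


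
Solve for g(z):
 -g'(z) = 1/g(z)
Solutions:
 g(z) = -sqrt(C1 - 2*z)
 g(z) = sqrt(C1 - 2*z)


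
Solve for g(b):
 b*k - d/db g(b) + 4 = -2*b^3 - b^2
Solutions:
 g(b) = C1 + b^4/2 + b^3/3 + b^2*k/2 + 4*b


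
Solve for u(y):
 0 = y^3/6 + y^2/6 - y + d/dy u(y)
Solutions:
 u(y) = C1 - y^4/24 - y^3/18 + y^2/2


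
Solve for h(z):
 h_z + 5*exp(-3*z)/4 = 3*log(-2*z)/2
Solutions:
 h(z) = C1 + 3*z*log(-z)/2 + 3*z*(-1 + log(2))/2 + 5*exp(-3*z)/12


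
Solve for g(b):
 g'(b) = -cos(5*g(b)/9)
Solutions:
 b - 9*log(sin(5*g(b)/9) - 1)/10 + 9*log(sin(5*g(b)/9) + 1)/10 = C1


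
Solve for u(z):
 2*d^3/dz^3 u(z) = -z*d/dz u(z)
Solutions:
 u(z) = C1 + Integral(C2*airyai(-2^(2/3)*z/2) + C3*airybi(-2^(2/3)*z/2), z)


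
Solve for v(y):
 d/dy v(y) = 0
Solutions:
 v(y) = C1


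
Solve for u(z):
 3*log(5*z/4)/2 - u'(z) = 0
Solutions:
 u(z) = C1 + 3*z*log(z)/2 - 3*z*log(2) - 3*z/2 + 3*z*log(5)/2


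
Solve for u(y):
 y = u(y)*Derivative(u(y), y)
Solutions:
 u(y) = -sqrt(C1 + y^2)
 u(y) = sqrt(C1 + y^2)


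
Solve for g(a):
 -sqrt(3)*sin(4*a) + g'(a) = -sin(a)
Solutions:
 g(a) = C1 + cos(a) - sqrt(3)*cos(4*a)/4


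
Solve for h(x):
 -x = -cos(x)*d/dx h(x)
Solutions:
 h(x) = C1 + Integral(x/cos(x), x)


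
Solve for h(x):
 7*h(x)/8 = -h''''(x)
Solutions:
 h(x) = (C1*sin(2^(3/4)*7^(1/4)*x/4) + C2*cos(2^(3/4)*7^(1/4)*x/4))*exp(-2^(3/4)*7^(1/4)*x/4) + (C3*sin(2^(3/4)*7^(1/4)*x/4) + C4*cos(2^(3/4)*7^(1/4)*x/4))*exp(2^(3/4)*7^(1/4)*x/4)


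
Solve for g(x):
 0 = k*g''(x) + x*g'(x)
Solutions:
 g(x) = C1 + C2*sqrt(k)*erf(sqrt(2)*x*sqrt(1/k)/2)


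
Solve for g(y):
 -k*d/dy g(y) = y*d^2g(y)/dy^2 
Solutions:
 g(y) = C1 + y^(1 - re(k))*(C2*sin(log(y)*Abs(im(k))) + C3*cos(log(y)*im(k)))


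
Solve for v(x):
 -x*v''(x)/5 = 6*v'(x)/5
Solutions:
 v(x) = C1 + C2/x^5


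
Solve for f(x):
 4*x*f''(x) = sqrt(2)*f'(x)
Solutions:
 f(x) = C1 + C2*x^(sqrt(2)/4 + 1)


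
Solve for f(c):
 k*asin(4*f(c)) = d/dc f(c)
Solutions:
 Integral(1/asin(4*_y), (_y, f(c))) = C1 + c*k


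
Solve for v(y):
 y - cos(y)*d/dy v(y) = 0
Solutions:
 v(y) = C1 + Integral(y/cos(y), y)


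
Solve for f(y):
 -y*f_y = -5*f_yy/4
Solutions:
 f(y) = C1 + C2*erfi(sqrt(10)*y/5)


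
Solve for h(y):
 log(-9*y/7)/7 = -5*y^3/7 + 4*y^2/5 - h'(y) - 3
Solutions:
 h(y) = C1 - 5*y^4/28 + 4*y^3/15 - y*log(-y)/7 + y*(-20 - 2*log(3) + log(7))/7


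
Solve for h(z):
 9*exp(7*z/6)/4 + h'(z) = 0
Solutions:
 h(z) = C1 - 27*exp(7*z/6)/14


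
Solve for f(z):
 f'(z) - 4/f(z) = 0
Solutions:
 f(z) = -sqrt(C1 + 8*z)
 f(z) = sqrt(C1 + 8*z)


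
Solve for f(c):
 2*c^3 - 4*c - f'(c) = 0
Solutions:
 f(c) = C1 + c^4/2 - 2*c^2


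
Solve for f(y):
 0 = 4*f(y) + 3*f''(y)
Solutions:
 f(y) = C1*sin(2*sqrt(3)*y/3) + C2*cos(2*sqrt(3)*y/3)


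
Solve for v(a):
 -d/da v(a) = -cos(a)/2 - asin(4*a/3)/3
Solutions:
 v(a) = C1 + a*asin(4*a/3)/3 + sqrt(9 - 16*a^2)/12 + sin(a)/2


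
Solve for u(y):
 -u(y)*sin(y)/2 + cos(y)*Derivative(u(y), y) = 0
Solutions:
 u(y) = C1/sqrt(cos(y))


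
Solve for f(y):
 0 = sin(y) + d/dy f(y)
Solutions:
 f(y) = C1 + cos(y)


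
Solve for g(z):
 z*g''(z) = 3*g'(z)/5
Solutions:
 g(z) = C1 + C2*z^(8/5)


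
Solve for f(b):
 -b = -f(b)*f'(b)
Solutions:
 f(b) = -sqrt(C1 + b^2)
 f(b) = sqrt(C1 + b^2)


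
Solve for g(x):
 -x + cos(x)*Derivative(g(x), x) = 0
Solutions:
 g(x) = C1 + Integral(x/cos(x), x)


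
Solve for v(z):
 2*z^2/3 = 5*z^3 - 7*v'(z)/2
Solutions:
 v(z) = C1 + 5*z^4/14 - 4*z^3/63


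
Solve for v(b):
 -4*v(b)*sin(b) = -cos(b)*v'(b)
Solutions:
 v(b) = C1/cos(b)^4


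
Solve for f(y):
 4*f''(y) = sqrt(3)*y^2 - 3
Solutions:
 f(y) = C1 + C2*y + sqrt(3)*y^4/48 - 3*y^2/8


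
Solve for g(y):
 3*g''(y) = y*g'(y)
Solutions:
 g(y) = C1 + C2*erfi(sqrt(6)*y/6)


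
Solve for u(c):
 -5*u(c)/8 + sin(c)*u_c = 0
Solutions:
 u(c) = C1*(cos(c) - 1)^(5/16)/(cos(c) + 1)^(5/16)


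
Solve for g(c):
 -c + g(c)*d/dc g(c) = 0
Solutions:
 g(c) = -sqrt(C1 + c^2)
 g(c) = sqrt(C1 + c^2)


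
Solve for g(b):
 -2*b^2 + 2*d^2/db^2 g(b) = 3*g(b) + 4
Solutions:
 g(b) = C1*exp(-sqrt(6)*b/2) + C2*exp(sqrt(6)*b/2) - 2*b^2/3 - 20/9


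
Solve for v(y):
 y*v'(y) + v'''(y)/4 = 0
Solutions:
 v(y) = C1 + Integral(C2*airyai(-2^(2/3)*y) + C3*airybi(-2^(2/3)*y), y)


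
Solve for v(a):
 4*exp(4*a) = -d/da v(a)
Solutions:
 v(a) = C1 - exp(4*a)


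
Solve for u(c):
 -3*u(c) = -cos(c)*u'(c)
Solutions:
 u(c) = C1*(sin(c) + 1)^(3/2)/(sin(c) - 1)^(3/2)


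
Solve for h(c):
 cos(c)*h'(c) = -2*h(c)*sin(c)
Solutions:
 h(c) = C1*cos(c)^2


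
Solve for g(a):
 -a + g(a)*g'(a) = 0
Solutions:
 g(a) = -sqrt(C1 + a^2)
 g(a) = sqrt(C1 + a^2)


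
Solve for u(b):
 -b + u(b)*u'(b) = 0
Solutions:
 u(b) = -sqrt(C1 + b^2)
 u(b) = sqrt(C1 + b^2)


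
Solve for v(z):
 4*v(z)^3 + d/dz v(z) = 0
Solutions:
 v(z) = -sqrt(2)*sqrt(-1/(C1 - 4*z))/2
 v(z) = sqrt(2)*sqrt(-1/(C1 - 4*z))/2


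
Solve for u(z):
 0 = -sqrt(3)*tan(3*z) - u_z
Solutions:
 u(z) = C1 + sqrt(3)*log(cos(3*z))/3


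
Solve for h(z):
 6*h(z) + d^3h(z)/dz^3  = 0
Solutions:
 h(z) = C3*exp(-6^(1/3)*z) + (C1*sin(2^(1/3)*3^(5/6)*z/2) + C2*cos(2^(1/3)*3^(5/6)*z/2))*exp(6^(1/3)*z/2)


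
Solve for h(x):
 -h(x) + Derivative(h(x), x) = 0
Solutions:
 h(x) = C1*exp(x)


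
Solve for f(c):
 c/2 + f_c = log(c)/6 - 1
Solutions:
 f(c) = C1 - c^2/4 + c*log(c)/6 - 7*c/6


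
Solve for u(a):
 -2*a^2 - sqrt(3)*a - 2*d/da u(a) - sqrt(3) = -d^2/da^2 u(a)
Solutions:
 u(a) = C1 + C2*exp(2*a) - a^3/3 - a^2/2 - sqrt(3)*a^2/4 - 3*sqrt(3)*a/4 - a/2


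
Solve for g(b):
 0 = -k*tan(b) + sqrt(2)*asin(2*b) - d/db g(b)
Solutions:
 g(b) = C1 + k*log(cos(b)) + sqrt(2)*(b*asin(2*b) + sqrt(1 - 4*b^2)/2)


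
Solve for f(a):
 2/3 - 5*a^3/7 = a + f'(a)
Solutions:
 f(a) = C1 - 5*a^4/28 - a^2/2 + 2*a/3


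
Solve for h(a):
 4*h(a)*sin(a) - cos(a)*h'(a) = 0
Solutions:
 h(a) = C1/cos(a)^4


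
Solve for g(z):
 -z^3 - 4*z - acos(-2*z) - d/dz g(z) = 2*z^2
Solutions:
 g(z) = C1 - z^4/4 - 2*z^3/3 - 2*z^2 - z*acos(-2*z) - sqrt(1 - 4*z^2)/2


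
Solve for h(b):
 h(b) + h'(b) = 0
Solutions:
 h(b) = C1*exp(-b)


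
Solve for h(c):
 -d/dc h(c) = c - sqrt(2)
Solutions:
 h(c) = C1 - c^2/2 + sqrt(2)*c


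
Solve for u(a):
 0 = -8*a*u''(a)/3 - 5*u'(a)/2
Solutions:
 u(a) = C1 + C2*a^(1/16)


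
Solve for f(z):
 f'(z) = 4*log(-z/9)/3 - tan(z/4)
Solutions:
 f(z) = C1 + 4*z*log(-z)/3 - 8*z*log(3)/3 - 4*z/3 + 4*log(cos(z/4))


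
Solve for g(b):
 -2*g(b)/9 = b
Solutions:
 g(b) = -9*b/2


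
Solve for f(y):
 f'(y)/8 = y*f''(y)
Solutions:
 f(y) = C1 + C2*y^(9/8)


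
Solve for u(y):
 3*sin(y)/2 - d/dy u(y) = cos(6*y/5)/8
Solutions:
 u(y) = C1 - 5*sin(6*y/5)/48 - 3*cos(y)/2


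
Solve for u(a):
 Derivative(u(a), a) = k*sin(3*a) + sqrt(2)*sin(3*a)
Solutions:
 u(a) = C1 - k*cos(3*a)/3 - sqrt(2)*cos(3*a)/3


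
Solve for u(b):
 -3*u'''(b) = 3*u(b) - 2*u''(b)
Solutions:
 u(b) = C1*exp(b*(8*2^(1/3)/(27*sqrt(697) + 713)^(1/3) + 8 + 2^(2/3)*(27*sqrt(697) + 713)^(1/3))/36)*sin(2^(1/3)*sqrt(3)*b*(-2^(1/3)*(27*sqrt(697) + 713)^(1/3) + 8/(27*sqrt(697) + 713)^(1/3))/36) + C2*exp(b*(8*2^(1/3)/(27*sqrt(697) + 713)^(1/3) + 8 + 2^(2/3)*(27*sqrt(697) + 713)^(1/3))/36)*cos(2^(1/3)*sqrt(3)*b*(-2^(1/3)*(27*sqrt(697) + 713)^(1/3) + 8/(27*sqrt(697) + 713)^(1/3))/36) + C3*exp(b*(-2^(2/3)*(27*sqrt(697) + 713)^(1/3) - 8*2^(1/3)/(27*sqrt(697) + 713)^(1/3) + 4)/18)


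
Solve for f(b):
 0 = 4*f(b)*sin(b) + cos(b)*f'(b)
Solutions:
 f(b) = C1*cos(b)^4


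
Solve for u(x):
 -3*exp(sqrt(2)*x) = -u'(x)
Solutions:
 u(x) = C1 + 3*sqrt(2)*exp(sqrt(2)*x)/2


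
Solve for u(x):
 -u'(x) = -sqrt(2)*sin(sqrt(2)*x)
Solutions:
 u(x) = C1 - cos(sqrt(2)*x)


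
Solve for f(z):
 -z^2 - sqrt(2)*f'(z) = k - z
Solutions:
 f(z) = C1 - sqrt(2)*k*z/2 - sqrt(2)*z^3/6 + sqrt(2)*z^2/4


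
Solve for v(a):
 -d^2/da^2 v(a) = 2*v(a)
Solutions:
 v(a) = C1*sin(sqrt(2)*a) + C2*cos(sqrt(2)*a)


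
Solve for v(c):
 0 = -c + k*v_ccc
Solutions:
 v(c) = C1 + C2*c + C3*c^2 + c^4/(24*k)


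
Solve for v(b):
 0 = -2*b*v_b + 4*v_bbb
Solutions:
 v(b) = C1 + Integral(C2*airyai(2^(2/3)*b/2) + C3*airybi(2^(2/3)*b/2), b)


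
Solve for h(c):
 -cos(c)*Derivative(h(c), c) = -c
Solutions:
 h(c) = C1 + Integral(c/cos(c), c)


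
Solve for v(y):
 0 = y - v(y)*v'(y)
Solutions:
 v(y) = -sqrt(C1 + y^2)
 v(y) = sqrt(C1 + y^2)


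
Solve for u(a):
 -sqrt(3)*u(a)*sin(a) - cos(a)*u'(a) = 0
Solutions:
 u(a) = C1*cos(a)^(sqrt(3))


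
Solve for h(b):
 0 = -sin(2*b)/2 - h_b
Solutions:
 h(b) = C1 + cos(2*b)/4


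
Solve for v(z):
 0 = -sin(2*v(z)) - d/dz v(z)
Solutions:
 v(z) = pi - acos((-C1 - exp(4*z))/(C1 - exp(4*z)))/2
 v(z) = acos((-C1 - exp(4*z))/(C1 - exp(4*z)))/2


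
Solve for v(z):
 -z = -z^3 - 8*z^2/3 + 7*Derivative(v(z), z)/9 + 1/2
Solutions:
 v(z) = C1 + 9*z^4/28 + 8*z^3/7 - 9*z^2/14 - 9*z/14


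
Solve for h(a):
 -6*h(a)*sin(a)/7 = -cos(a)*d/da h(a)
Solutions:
 h(a) = C1/cos(a)^(6/7)


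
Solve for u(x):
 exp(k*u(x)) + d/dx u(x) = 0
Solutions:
 u(x) = Piecewise((log(1/(C1*k + k*x))/k, Ne(k, 0)), (nan, True))
 u(x) = Piecewise((C1 - x, Eq(k, 0)), (nan, True))


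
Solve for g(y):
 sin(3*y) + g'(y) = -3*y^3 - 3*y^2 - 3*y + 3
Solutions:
 g(y) = C1 - 3*y^4/4 - y^3 - 3*y^2/2 + 3*y + cos(3*y)/3


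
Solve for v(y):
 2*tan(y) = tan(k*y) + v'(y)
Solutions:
 v(y) = C1 - Piecewise((-log(cos(k*y))/k, Ne(k, 0)), (0, True)) - 2*log(cos(y))


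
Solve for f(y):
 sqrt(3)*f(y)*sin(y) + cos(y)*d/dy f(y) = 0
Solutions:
 f(y) = C1*cos(y)^(sqrt(3))


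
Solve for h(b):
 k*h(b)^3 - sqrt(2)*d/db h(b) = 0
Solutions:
 h(b) = -sqrt(-1/(C1 + sqrt(2)*b*k))
 h(b) = sqrt(-1/(C1 + sqrt(2)*b*k))


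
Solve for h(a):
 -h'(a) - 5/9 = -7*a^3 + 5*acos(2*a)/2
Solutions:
 h(a) = C1 + 7*a^4/4 - 5*a*acos(2*a)/2 - 5*a/9 + 5*sqrt(1 - 4*a^2)/4


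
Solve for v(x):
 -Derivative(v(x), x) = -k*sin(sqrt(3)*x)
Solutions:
 v(x) = C1 - sqrt(3)*k*cos(sqrt(3)*x)/3


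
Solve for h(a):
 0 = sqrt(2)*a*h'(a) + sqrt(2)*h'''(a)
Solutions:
 h(a) = C1 + Integral(C2*airyai(-a) + C3*airybi(-a), a)


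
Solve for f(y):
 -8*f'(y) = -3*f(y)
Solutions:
 f(y) = C1*exp(3*y/8)


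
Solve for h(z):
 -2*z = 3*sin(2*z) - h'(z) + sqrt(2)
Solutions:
 h(z) = C1 + z^2 + sqrt(2)*z - 3*cos(2*z)/2


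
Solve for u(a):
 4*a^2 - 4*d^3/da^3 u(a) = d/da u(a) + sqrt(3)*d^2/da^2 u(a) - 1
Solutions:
 u(a) = C1 + 4*a^3/3 - 4*sqrt(3)*a^2 - 7*a + (C2*sin(sqrt(13)*a/8) + C3*cos(sqrt(13)*a/8))*exp(-sqrt(3)*a/8)


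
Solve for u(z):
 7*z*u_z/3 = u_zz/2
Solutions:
 u(z) = C1 + C2*erfi(sqrt(21)*z/3)


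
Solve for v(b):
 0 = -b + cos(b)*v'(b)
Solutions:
 v(b) = C1 + Integral(b/cos(b), b)


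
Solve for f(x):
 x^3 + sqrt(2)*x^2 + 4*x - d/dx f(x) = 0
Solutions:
 f(x) = C1 + x^4/4 + sqrt(2)*x^3/3 + 2*x^2


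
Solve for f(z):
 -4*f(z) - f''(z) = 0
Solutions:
 f(z) = C1*sin(2*z) + C2*cos(2*z)


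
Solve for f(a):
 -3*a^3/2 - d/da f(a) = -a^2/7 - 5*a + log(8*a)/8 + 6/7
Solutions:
 f(a) = C1 - 3*a^4/8 + a^3/21 + 5*a^2/2 - a*log(a)/8 - 41*a/56 - 3*a*log(2)/8


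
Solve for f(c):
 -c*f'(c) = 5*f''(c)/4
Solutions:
 f(c) = C1 + C2*erf(sqrt(10)*c/5)


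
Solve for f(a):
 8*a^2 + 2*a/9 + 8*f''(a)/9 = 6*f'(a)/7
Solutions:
 f(a) = C1 + C2*exp(27*a/28) + 28*a^3/9 + 1589*a^2/162 + 44492*a/2187


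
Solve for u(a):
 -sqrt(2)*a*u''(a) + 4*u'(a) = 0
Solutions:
 u(a) = C1 + C2*a^(1 + 2*sqrt(2))


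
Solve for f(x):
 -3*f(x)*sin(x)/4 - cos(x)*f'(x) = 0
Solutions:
 f(x) = C1*cos(x)^(3/4)


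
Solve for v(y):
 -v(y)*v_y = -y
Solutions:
 v(y) = -sqrt(C1 + y^2)
 v(y) = sqrt(C1 + y^2)


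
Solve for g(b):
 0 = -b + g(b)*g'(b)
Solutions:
 g(b) = -sqrt(C1 + b^2)
 g(b) = sqrt(C1 + b^2)


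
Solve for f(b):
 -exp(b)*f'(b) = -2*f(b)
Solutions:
 f(b) = C1*exp(-2*exp(-b))


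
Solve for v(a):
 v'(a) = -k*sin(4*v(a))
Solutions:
 v(a) = -acos((-C1 - exp(8*a*k))/(C1 - exp(8*a*k)))/4 + pi/2
 v(a) = acos((-C1 - exp(8*a*k))/(C1 - exp(8*a*k)))/4


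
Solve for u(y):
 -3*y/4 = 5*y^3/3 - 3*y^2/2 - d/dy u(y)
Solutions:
 u(y) = C1 + 5*y^4/12 - y^3/2 + 3*y^2/8


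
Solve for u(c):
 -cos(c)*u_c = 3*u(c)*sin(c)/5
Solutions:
 u(c) = C1*cos(c)^(3/5)


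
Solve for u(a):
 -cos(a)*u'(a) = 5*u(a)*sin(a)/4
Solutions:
 u(a) = C1*cos(a)^(5/4)


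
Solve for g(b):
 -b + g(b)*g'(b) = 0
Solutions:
 g(b) = -sqrt(C1 + b^2)
 g(b) = sqrt(C1 + b^2)


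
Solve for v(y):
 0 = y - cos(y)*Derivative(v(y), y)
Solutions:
 v(y) = C1 + Integral(y/cos(y), y)


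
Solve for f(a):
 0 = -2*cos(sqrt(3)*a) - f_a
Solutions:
 f(a) = C1 - 2*sqrt(3)*sin(sqrt(3)*a)/3


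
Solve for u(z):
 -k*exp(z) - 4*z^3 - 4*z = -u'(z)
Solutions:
 u(z) = C1 + k*exp(z) + z^4 + 2*z^2


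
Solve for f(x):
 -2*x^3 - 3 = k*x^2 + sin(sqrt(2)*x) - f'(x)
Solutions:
 f(x) = C1 + k*x^3/3 + x^4/2 + 3*x - sqrt(2)*cos(sqrt(2)*x)/2


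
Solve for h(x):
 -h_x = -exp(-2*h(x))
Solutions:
 h(x) = log(-sqrt(C1 + 2*x))
 h(x) = log(C1 + 2*x)/2


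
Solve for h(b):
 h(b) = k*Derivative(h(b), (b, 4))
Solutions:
 h(b) = C1*exp(-b*(1/k)^(1/4)) + C2*exp(b*(1/k)^(1/4)) + C3*exp(-I*b*(1/k)^(1/4)) + C4*exp(I*b*(1/k)^(1/4))


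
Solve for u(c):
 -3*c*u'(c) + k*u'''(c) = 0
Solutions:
 u(c) = C1 + Integral(C2*airyai(3^(1/3)*c*(1/k)^(1/3)) + C3*airybi(3^(1/3)*c*(1/k)^(1/3)), c)


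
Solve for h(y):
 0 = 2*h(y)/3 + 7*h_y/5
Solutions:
 h(y) = C1*exp(-10*y/21)


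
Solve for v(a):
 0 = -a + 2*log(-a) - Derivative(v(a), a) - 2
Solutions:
 v(a) = C1 - a^2/2 + 2*a*log(-a) - 4*a


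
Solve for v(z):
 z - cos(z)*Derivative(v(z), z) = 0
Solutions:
 v(z) = C1 + Integral(z/cos(z), z)


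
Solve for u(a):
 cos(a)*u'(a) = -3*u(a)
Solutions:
 u(a) = C1*(sin(a) - 1)^(3/2)/(sin(a) + 1)^(3/2)


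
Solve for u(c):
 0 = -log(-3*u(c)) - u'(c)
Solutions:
 Integral(1/(log(-_y) + log(3)), (_y, u(c))) = C1 - c


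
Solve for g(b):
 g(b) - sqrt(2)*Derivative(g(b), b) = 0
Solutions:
 g(b) = C1*exp(sqrt(2)*b/2)


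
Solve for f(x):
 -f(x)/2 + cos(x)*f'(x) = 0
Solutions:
 f(x) = C1*(sin(x) + 1)^(1/4)/(sin(x) - 1)^(1/4)


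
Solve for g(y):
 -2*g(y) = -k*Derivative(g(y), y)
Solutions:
 g(y) = C1*exp(2*y/k)


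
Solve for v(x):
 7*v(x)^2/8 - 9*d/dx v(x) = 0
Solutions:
 v(x) = -72/(C1 + 7*x)


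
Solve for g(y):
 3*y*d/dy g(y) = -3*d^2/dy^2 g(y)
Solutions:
 g(y) = C1 + C2*erf(sqrt(2)*y/2)


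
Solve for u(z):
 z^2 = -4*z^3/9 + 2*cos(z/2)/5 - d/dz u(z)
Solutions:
 u(z) = C1 - z^4/9 - z^3/3 + 4*sin(z/2)/5


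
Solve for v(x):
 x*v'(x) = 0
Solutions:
 v(x) = C1


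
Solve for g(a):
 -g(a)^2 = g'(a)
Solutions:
 g(a) = 1/(C1 + a)


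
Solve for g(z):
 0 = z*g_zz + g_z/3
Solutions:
 g(z) = C1 + C2*z^(2/3)


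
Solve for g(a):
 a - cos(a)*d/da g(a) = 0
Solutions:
 g(a) = C1 + Integral(a/cos(a), a)


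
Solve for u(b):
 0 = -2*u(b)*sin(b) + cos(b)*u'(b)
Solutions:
 u(b) = C1/cos(b)^2


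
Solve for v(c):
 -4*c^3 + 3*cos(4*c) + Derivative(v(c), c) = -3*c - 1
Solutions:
 v(c) = C1 + c^4 - 3*c^2/2 - c - 3*sin(4*c)/4


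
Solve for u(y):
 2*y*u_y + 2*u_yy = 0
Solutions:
 u(y) = C1 + C2*erf(sqrt(2)*y/2)


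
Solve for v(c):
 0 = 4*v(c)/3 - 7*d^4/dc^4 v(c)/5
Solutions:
 v(c) = C1*exp(-sqrt(2)*21^(3/4)*5^(1/4)*c/21) + C2*exp(sqrt(2)*21^(3/4)*5^(1/4)*c/21) + C3*sin(sqrt(2)*21^(3/4)*5^(1/4)*c/21) + C4*cos(sqrt(2)*21^(3/4)*5^(1/4)*c/21)


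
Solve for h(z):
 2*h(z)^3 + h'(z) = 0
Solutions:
 h(z) = -sqrt(2)*sqrt(-1/(C1 - 2*z))/2
 h(z) = sqrt(2)*sqrt(-1/(C1 - 2*z))/2


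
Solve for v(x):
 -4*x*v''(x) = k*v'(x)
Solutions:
 v(x) = C1 + x^(1 - re(k)/4)*(C2*sin(log(x)*Abs(im(k))/4) + C3*cos(log(x)*im(k)/4))


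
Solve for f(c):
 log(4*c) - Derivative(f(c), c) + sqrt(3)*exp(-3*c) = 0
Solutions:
 f(c) = C1 + c*log(c) + c*(-1 + 2*log(2)) - sqrt(3)*exp(-3*c)/3


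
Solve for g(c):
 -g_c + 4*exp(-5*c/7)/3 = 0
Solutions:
 g(c) = C1 - 28*exp(-5*c/7)/15


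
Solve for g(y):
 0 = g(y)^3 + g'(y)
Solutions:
 g(y) = -sqrt(2)*sqrt(-1/(C1 - y))/2
 g(y) = sqrt(2)*sqrt(-1/(C1 - y))/2


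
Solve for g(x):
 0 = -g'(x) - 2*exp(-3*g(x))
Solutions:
 g(x) = log(C1 - 6*x)/3
 g(x) = log((-3^(1/3) - 3^(5/6)*I)*(C1 - 2*x)^(1/3)/2)
 g(x) = log((-3^(1/3) + 3^(5/6)*I)*(C1 - 2*x)^(1/3)/2)


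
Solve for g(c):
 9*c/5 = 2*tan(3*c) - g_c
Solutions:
 g(c) = C1 - 9*c^2/10 - 2*log(cos(3*c))/3


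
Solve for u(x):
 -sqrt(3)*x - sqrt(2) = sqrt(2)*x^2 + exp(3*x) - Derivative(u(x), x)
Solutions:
 u(x) = C1 + sqrt(2)*x^3/3 + sqrt(3)*x^2/2 + sqrt(2)*x + exp(3*x)/3


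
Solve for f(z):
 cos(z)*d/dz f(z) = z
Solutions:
 f(z) = C1 + Integral(z/cos(z), z)


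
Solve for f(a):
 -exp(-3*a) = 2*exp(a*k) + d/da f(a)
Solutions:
 f(a) = C1 + exp(-3*a)/3 - 2*exp(a*k)/k


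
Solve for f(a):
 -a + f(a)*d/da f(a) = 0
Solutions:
 f(a) = -sqrt(C1 + a^2)
 f(a) = sqrt(C1 + a^2)


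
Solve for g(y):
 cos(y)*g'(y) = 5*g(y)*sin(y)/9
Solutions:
 g(y) = C1/cos(y)^(5/9)


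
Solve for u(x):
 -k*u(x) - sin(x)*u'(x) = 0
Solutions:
 u(x) = C1*exp(k*(-log(cos(x) - 1) + log(cos(x) + 1))/2)


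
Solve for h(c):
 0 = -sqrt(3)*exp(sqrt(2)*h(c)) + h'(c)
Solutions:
 h(c) = sqrt(2)*(2*log(-1/(C1 + sqrt(3)*c)) - log(2))/4


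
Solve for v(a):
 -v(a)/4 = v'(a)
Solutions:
 v(a) = C1*exp(-a/4)


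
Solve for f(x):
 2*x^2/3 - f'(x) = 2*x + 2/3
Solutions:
 f(x) = C1 + 2*x^3/9 - x^2 - 2*x/3


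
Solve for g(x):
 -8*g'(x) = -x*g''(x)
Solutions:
 g(x) = C1 + C2*x^9


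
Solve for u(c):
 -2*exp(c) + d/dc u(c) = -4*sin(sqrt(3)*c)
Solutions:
 u(c) = C1 + 2*exp(c) + 4*sqrt(3)*cos(sqrt(3)*c)/3


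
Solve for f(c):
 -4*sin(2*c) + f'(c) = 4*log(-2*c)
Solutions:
 f(c) = C1 + 4*c*log(-c) - 4*c + 4*c*log(2) - 2*cos(2*c)


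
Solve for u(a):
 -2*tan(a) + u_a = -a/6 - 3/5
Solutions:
 u(a) = C1 - a^2/12 - 3*a/5 - 2*log(cos(a))


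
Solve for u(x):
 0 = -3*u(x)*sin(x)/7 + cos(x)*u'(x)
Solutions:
 u(x) = C1/cos(x)^(3/7)


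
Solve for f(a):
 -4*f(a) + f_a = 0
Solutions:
 f(a) = C1*exp(4*a)


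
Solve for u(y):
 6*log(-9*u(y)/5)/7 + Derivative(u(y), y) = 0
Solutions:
 7*Integral(1/(log(-_y) - log(5) + 2*log(3)), (_y, u(y)))/6 = C1 - y


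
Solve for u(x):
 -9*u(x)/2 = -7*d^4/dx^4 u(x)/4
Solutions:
 u(x) = C1*exp(-2^(1/4)*sqrt(3)*7^(3/4)*x/7) + C2*exp(2^(1/4)*sqrt(3)*7^(3/4)*x/7) + C3*sin(2^(1/4)*sqrt(3)*7^(3/4)*x/7) + C4*cos(2^(1/4)*sqrt(3)*7^(3/4)*x/7)


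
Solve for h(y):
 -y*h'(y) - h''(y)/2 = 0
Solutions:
 h(y) = C1 + C2*erf(y)


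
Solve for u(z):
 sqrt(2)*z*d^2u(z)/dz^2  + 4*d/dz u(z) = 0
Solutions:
 u(z) = C1 + C2*z^(1 - 2*sqrt(2))


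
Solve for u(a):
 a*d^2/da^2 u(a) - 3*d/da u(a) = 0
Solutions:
 u(a) = C1 + C2*a^4


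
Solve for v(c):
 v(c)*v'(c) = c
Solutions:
 v(c) = -sqrt(C1 + c^2)
 v(c) = sqrt(C1 + c^2)


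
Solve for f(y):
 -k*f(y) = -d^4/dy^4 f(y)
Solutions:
 f(y) = C1*exp(-k^(1/4)*y) + C2*exp(k^(1/4)*y) + C3*exp(-I*k^(1/4)*y) + C4*exp(I*k^(1/4)*y)


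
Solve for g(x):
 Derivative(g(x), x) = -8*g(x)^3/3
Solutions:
 g(x) = -sqrt(6)*sqrt(-1/(C1 - 8*x))/2
 g(x) = sqrt(6)*sqrt(-1/(C1 - 8*x))/2


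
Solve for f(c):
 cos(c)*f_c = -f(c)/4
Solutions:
 f(c) = C1*(sin(c) - 1)^(1/8)/(sin(c) + 1)^(1/8)


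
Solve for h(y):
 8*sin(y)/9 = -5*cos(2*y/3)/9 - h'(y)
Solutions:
 h(y) = C1 - 5*sin(2*y/3)/6 + 8*cos(y)/9


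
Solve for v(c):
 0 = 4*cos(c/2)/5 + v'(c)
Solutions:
 v(c) = C1 - 8*sin(c/2)/5


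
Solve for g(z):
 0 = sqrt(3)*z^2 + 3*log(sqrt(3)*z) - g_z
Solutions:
 g(z) = C1 + sqrt(3)*z^3/3 + 3*z*log(z) - 3*z + 3*z*log(3)/2


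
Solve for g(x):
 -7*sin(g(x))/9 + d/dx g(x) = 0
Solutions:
 -7*x/9 + log(cos(g(x)) - 1)/2 - log(cos(g(x)) + 1)/2 = C1


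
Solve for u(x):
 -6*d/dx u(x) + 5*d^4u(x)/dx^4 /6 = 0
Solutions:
 u(x) = C1 + C4*exp(30^(2/3)*x/5) + (C2*sin(3*10^(2/3)*3^(1/6)*x/10) + C3*cos(3*10^(2/3)*3^(1/6)*x/10))*exp(-30^(2/3)*x/10)


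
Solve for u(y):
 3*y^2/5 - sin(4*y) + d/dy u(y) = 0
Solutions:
 u(y) = C1 - y^3/5 - cos(4*y)/4


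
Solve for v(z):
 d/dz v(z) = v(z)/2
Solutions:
 v(z) = C1*exp(z/2)


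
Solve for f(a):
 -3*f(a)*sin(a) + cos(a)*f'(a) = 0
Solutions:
 f(a) = C1/cos(a)^3


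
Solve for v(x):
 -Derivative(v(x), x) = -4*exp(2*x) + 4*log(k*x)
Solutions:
 v(x) = C1 - 4*x*log(k*x) + 4*x + 2*exp(2*x)


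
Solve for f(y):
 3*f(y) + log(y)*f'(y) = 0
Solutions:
 f(y) = C1*exp(-3*li(y))


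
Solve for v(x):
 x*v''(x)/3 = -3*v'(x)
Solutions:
 v(x) = C1 + C2/x^8


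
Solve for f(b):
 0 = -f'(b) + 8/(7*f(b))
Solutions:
 f(b) = -sqrt(C1 + 112*b)/7
 f(b) = sqrt(C1 + 112*b)/7


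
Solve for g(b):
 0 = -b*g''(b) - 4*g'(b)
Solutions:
 g(b) = C1 + C2/b^3


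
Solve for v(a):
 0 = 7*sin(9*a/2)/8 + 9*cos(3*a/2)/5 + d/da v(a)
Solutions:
 v(a) = C1 - 6*sin(3*a/2)/5 + 7*cos(9*a/2)/36


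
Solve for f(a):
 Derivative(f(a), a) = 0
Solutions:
 f(a) = C1


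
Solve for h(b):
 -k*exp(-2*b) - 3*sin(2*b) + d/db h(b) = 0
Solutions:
 h(b) = C1 - k*exp(-2*b)/2 - 3*cos(2*b)/2


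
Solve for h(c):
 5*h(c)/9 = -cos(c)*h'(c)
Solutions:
 h(c) = C1*(sin(c) - 1)^(5/18)/(sin(c) + 1)^(5/18)


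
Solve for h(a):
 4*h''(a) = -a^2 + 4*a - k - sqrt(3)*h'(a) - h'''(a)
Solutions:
 h(a) = C1 + C2*exp(a*(-2 + sqrt(4 - sqrt(3)))) + C3*exp(-a*(sqrt(4 - sqrt(3)) + 2)) - sqrt(3)*a^3/9 + 2*sqrt(3)*a^2/3 + 4*a^2/3 - sqrt(3)*a*k/3 - 32*sqrt(3)*a/9 - 14*a/3


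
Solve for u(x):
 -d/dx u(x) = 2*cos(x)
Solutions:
 u(x) = C1 - 2*sin(x)


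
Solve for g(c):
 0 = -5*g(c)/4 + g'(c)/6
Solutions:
 g(c) = C1*exp(15*c/2)


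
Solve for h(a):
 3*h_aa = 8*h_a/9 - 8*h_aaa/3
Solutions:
 h(a) = C1 + C2*exp(a*(-27 + sqrt(1497))/48) + C3*exp(-a*(27 + sqrt(1497))/48)


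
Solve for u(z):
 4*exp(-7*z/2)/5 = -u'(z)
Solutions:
 u(z) = C1 + 8*exp(-7*z/2)/35


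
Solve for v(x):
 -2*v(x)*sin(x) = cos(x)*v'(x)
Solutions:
 v(x) = C1*cos(x)^2


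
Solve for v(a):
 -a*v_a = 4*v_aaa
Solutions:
 v(a) = C1 + Integral(C2*airyai(-2^(1/3)*a/2) + C3*airybi(-2^(1/3)*a/2), a)


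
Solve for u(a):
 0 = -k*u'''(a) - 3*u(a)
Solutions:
 u(a) = C1*exp(3^(1/3)*a*(-1/k)^(1/3)) + C2*exp(a*(-1/k)^(1/3)*(-3^(1/3) + 3^(5/6)*I)/2) + C3*exp(-a*(-1/k)^(1/3)*(3^(1/3) + 3^(5/6)*I)/2)


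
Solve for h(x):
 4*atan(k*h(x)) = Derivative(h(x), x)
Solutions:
 Integral(1/atan(_y*k), (_y, h(x))) = C1 + 4*x


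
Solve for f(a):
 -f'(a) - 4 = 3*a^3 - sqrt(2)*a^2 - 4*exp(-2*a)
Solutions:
 f(a) = C1 - 3*a^4/4 + sqrt(2)*a^3/3 - 4*a - 2*exp(-2*a)


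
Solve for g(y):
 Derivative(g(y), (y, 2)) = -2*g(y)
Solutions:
 g(y) = C1*sin(sqrt(2)*y) + C2*cos(sqrt(2)*y)


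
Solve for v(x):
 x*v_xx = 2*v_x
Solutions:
 v(x) = C1 + C2*x^3


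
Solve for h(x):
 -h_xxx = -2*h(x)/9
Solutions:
 h(x) = C3*exp(6^(1/3)*x/3) + (C1*sin(2^(1/3)*3^(5/6)*x/6) + C2*cos(2^(1/3)*3^(5/6)*x/6))*exp(-6^(1/3)*x/6)


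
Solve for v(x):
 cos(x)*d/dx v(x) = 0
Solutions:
 v(x) = C1


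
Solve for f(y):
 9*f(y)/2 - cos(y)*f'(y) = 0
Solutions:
 f(y) = C1*(sin(y) + 1)^(1/4)*(sin(y)^2 + 2*sin(y) + 1)/((sin(y) - 1)^(1/4)*(sin(y)^2 - 2*sin(y) + 1))


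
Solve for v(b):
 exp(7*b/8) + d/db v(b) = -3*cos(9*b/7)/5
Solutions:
 v(b) = C1 - 8*exp(7*b/8)/7 - 7*sin(9*b/7)/15


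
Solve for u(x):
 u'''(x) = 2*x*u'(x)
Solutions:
 u(x) = C1 + Integral(C2*airyai(2^(1/3)*x) + C3*airybi(2^(1/3)*x), x)


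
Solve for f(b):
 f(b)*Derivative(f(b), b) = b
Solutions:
 f(b) = -sqrt(C1 + b^2)
 f(b) = sqrt(C1 + b^2)


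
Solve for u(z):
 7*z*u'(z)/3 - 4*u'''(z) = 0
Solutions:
 u(z) = C1 + Integral(C2*airyai(126^(1/3)*z/6) + C3*airybi(126^(1/3)*z/6), z)


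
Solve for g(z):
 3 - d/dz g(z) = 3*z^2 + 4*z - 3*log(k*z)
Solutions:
 g(z) = C1 - z^3 - 2*z^2 + 3*z*log(k*z)


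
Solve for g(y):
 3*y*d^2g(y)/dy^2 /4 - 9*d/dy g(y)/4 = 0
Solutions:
 g(y) = C1 + C2*y^4


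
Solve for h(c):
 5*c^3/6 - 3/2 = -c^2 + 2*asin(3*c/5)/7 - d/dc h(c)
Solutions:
 h(c) = C1 - 5*c^4/24 - c^3/3 + 2*c*asin(3*c/5)/7 + 3*c/2 + 2*sqrt(25 - 9*c^2)/21


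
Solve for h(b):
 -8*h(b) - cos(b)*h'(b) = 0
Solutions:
 h(b) = C1*(sin(b)^4 - 4*sin(b)^3 + 6*sin(b)^2 - 4*sin(b) + 1)/(sin(b)^4 + 4*sin(b)^3 + 6*sin(b)^2 + 4*sin(b) + 1)


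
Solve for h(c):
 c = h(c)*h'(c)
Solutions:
 h(c) = -sqrt(C1 + c^2)
 h(c) = sqrt(C1 + c^2)


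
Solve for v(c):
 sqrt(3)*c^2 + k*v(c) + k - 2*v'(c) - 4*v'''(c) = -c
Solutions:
 v(c) = C1*exp(c*(3^(1/3)*(-9*k + sqrt(3)*sqrt(27*k^2 + 8))^(1/3)/12 - 3^(5/6)*I*(-9*k + sqrt(3)*sqrt(27*k^2 + 8))^(1/3)/12 + 2/((-3^(1/3) + 3^(5/6)*I)*(-9*k + sqrt(3)*sqrt(27*k^2 + 8))^(1/3)))) + C2*exp(c*(3^(1/3)*(-9*k + sqrt(3)*sqrt(27*k^2 + 8))^(1/3)/12 + 3^(5/6)*I*(-9*k + sqrt(3)*sqrt(27*k^2 + 8))^(1/3)/12 - 2/((3^(1/3) + 3^(5/6)*I)*(-9*k + sqrt(3)*sqrt(27*k^2 + 8))^(1/3)))) + C3*exp(3^(1/3)*c*(-(-9*k + sqrt(3)*sqrt(27*k^2 + 8))^(1/3) + 2*3^(1/3)/(-9*k + sqrt(3)*sqrt(27*k^2 + 8))^(1/3))/6) - sqrt(3)*c^2/k - c/k - 4*sqrt(3)*c/k^2 - 1 - 2/k^2 - 8*sqrt(3)/k^3


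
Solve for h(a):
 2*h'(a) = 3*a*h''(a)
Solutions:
 h(a) = C1 + C2*a^(5/3)


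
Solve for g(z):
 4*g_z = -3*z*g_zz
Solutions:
 g(z) = C1 + C2/z^(1/3)


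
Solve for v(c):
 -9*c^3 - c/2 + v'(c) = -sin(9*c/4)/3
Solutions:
 v(c) = C1 + 9*c^4/4 + c^2/4 + 4*cos(9*c/4)/27


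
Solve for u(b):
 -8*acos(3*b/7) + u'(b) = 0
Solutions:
 u(b) = C1 + 8*b*acos(3*b/7) - 8*sqrt(49 - 9*b^2)/3


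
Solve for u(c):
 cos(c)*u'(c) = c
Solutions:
 u(c) = C1 + Integral(c/cos(c), c)


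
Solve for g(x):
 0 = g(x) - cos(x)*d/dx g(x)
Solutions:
 g(x) = C1*sqrt(sin(x) + 1)/sqrt(sin(x) - 1)


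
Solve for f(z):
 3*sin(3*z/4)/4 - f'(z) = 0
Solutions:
 f(z) = C1 - cos(3*z/4)


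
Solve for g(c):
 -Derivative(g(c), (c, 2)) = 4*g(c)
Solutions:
 g(c) = C1*sin(2*c) + C2*cos(2*c)


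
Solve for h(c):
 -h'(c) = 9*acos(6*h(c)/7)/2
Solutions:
 Integral(1/acos(6*_y/7), (_y, h(c))) = C1 - 9*c/2


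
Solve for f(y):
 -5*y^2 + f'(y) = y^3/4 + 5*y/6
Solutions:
 f(y) = C1 + y^4/16 + 5*y^3/3 + 5*y^2/12


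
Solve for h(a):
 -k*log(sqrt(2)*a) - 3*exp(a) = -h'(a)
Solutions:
 h(a) = C1 + a*k*log(a) + a*k*(-1 + log(2)/2) + 3*exp(a)


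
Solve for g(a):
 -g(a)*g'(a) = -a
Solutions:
 g(a) = -sqrt(C1 + a^2)
 g(a) = sqrt(C1 + a^2)


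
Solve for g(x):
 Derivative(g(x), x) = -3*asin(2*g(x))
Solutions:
 Integral(1/asin(2*_y), (_y, g(x))) = C1 - 3*x


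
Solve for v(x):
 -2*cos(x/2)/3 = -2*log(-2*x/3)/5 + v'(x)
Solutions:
 v(x) = C1 + 2*x*log(-x)/5 - 2*x*log(3)/5 - 2*x/5 + 2*x*log(2)/5 - 4*sin(x/2)/3


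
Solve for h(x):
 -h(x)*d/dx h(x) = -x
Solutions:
 h(x) = -sqrt(C1 + x^2)
 h(x) = sqrt(C1 + x^2)


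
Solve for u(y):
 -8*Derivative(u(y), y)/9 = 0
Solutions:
 u(y) = C1


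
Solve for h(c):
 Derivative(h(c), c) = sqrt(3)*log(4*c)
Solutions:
 h(c) = C1 + sqrt(3)*c*log(c) - sqrt(3)*c + 2*sqrt(3)*c*log(2)


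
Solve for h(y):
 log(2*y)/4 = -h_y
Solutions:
 h(y) = C1 - y*log(y)/4 - y*log(2)/4 + y/4


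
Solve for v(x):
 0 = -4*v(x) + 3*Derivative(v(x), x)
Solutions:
 v(x) = C1*exp(4*x/3)


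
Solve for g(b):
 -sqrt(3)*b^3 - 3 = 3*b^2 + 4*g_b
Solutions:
 g(b) = C1 - sqrt(3)*b^4/16 - b^3/4 - 3*b/4


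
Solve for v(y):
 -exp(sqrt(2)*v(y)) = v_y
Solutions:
 v(y) = sqrt(2)*(2*log(1/(C1 + y)) - log(2))/4


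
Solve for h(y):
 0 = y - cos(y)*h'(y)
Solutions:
 h(y) = C1 + Integral(y/cos(y), y)


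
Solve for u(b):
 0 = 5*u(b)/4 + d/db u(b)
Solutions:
 u(b) = C1*exp(-5*b/4)


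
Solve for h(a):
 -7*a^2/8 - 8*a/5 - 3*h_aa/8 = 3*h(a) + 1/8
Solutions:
 h(a) = C1*sin(2*sqrt(2)*a) + C2*cos(2*sqrt(2)*a) - 7*a^2/24 - 8*a/15 + 1/32


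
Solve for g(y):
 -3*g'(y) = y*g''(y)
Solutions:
 g(y) = C1 + C2/y^2


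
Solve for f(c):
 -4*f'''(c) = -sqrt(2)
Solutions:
 f(c) = C1 + C2*c + C3*c^2 + sqrt(2)*c^3/24


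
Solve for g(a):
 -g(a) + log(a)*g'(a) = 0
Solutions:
 g(a) = C1*exp(li(a))


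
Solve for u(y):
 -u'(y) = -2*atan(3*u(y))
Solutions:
 Integral(1/atan(3*_y), (_y, u(y))) = C1 + 2*y


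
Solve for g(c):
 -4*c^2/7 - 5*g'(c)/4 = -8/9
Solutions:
 g(c) = C1 - 16*c^3/105 + 32*c/45


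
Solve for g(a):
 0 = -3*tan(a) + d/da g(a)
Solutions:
 g(a) = C1 - 3*log(cos(a))


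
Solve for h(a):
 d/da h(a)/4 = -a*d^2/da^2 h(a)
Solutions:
 h(a) = C1 + C2*a^(3/4)


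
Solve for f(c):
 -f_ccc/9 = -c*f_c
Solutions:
 f(c) = C1 + Integral(C2*airyai(3^(2/3)*c) + C3*airybi(3^(2/3)*c), c)


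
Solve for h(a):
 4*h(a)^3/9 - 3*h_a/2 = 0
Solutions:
 h(a) = -3*sqrt(6)*sqrt(-1/(C1 + 8*a))/2
 h(a) = 3*sqrt(6)*sqrt(-1/(C1 + 8*a))/2


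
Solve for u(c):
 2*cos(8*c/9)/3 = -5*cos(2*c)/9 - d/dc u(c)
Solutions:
 u(c) = C1 - 3*sin(8*c/9)/4 - 5*sin(2*c)/18


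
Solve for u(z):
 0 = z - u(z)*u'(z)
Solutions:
 u(z) = -sqrt(C1 + z^2)
 u(z) = sqrt(C1 + z^2)


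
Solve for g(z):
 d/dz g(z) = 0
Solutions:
 g(z) = C1


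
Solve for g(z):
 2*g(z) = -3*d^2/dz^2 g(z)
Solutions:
 g(z) = C1*sin(sqrt(6)*z/3) + C2*cos(sqrt(6)*z/3)


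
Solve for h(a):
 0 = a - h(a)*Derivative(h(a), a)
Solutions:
 h(a) = -sqrt(C1 + a^2)
 h(a) = sqrt(C1 + a^2)


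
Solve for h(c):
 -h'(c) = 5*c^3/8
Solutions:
 h(c) = C1 - 5*c^4/32


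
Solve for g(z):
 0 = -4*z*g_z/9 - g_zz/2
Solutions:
 g(z) = C1 + C2*erf(2*z/3)


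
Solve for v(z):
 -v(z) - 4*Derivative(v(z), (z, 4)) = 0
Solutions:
 v(z) = (C1*sin(z/2) + C2*cos(z/2))*exp(-z/2) + (C3*sin(z/2) + C4*cos(z/2))*exp(z/2)


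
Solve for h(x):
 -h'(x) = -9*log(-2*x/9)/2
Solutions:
 h(x) = C1 + 9*x*log(-x)/2 + x*(-9*log(3) - 9/2 + 9*log(2)/2)


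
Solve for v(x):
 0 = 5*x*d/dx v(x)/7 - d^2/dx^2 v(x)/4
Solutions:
 v(x) = C1 + C2*erfi(sqrt(70)*x/7)


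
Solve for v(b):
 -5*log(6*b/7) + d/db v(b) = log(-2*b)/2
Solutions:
 v(b) = C1 + 11*b*log(b)/2 + b*(-5*log(7) - 11/2 + log(2)/2 + 5*log(6) + I*pi/2)


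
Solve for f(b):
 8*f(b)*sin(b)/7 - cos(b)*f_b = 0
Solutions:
 f(b) = C1/cos(b)^(8/7)


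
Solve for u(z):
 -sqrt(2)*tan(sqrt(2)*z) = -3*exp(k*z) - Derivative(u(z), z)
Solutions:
 u(z) = C1 - 3*Piecewise((exp(k*z)/k, Ne(k, 0)), (z, True)) - log(cos(sqrt(2)*z))


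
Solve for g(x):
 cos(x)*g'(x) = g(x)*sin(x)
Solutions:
 g(x) = C1/cos(x)


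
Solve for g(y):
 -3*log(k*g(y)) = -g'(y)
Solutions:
 li(k*g(y))/k = C1 + 3*y


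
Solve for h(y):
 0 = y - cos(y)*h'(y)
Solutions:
 h(y) = C1 + Integral(y/cos(y), y)


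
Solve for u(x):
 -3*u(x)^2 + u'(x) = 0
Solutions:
 u(x) = -1/(C1 + 3*x)


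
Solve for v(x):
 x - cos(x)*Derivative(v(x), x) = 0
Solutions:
 v(x) = C1 + Integral(x/cos(x), x)


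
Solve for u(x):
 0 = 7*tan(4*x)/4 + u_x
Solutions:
 u(x) = C1 + 7*log(cos(4*x))/16


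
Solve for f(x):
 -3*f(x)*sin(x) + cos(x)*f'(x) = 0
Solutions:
 f(x) = C1/cos(x)^3


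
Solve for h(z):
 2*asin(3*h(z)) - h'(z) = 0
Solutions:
 Integral(1/asin(3*_y), (_y, h(z))) = C1 + 2*z


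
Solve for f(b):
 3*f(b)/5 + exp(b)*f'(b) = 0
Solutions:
 f(b) = C1*exp(3*exp(-b)/5)


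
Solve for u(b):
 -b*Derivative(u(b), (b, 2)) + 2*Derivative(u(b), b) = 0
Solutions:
 u(b) = C1 + C2*b^3


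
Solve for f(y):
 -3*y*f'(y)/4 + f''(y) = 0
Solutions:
 f(y) = C1 + C2*erfi(sqrt(6)*y/4)


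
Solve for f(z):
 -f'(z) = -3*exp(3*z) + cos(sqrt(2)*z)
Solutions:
 f(z) = C1 + exp(3*z) - sqrt(2)*sin(sqrt(2)*z)/2


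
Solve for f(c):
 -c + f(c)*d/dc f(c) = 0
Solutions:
 f(c) = -sqrt(C1 + c^2)
 f(c) = sqrt(C1 + c^2)


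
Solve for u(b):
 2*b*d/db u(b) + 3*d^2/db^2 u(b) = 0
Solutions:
 u(b) = C1 + C2*erf(sqrt(3)*b/3)


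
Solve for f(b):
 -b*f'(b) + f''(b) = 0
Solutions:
 f(b) = C1 + C2*erfi(sqrt(2)*b/2)


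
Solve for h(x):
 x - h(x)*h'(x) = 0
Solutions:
 h(x) = -sqrt(C1 + x^2)
 h(x) = sqrt(C1 + x^2)


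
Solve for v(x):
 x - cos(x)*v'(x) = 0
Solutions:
 v(x) = C1 + Integral(x/cos(x), x)


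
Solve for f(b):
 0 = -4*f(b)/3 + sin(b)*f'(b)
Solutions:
 f(b) = C1*(cos(b) - 1)^(2/3)/(cos(b) + 1)^(2/3)


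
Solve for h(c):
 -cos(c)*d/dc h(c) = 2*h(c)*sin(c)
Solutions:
 h(c) = C1*cos(c)^2


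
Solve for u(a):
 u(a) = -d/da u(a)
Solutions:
 u(a) = C1*exp(-a)


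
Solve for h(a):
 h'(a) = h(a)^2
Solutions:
 h(a) = -1/(C1 + a)


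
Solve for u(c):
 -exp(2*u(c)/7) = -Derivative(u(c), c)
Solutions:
 u(c) = 7*log(-sqrt(-1/(C1 + c))) - 7*log(2) + 7*log(14)/2
 u(c) = 7*log(-1/(C1 + c))/2 - 7*log(2) + 7*log(14)/2


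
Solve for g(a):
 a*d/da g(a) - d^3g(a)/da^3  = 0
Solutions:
 g(a) = C1 + Integral(C2*airyai(a) + C3*airybi(a), a)


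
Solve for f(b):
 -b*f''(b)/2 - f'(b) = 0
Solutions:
 f(b) = C1 + C2/b


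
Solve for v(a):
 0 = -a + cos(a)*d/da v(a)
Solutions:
 v(a) = C1 + Integral(a/cos(a), a)


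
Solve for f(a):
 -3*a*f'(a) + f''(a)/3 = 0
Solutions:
 f(a) = C1 + C2*erfi(3*sqrt(2)*a/2)


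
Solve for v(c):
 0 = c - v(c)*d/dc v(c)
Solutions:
 v(c) = -sqrt(C1 + c^2)
 v(c) = sqrt(C1 + c^2)


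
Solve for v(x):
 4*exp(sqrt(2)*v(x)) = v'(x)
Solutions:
 v(x) = sqrt(2)*(2*log(-1/(C1 + 4*x)) - log(2))/4


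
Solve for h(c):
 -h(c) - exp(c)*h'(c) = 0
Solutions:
 h(c) = C1*exp(exp(-c))


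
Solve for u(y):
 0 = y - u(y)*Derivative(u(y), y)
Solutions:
 u(y) = -sqrt(C1 + y^2)
 u(y) = sqrt(C1 + y^2)


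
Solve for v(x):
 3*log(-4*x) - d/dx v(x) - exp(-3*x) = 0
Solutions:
 v(x) = C1 + 3*x*log(-x) + 3*x*(-1 + 2*log(2)) + exp(-3*x)/3


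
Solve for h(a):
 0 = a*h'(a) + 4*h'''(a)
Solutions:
 h(a) = C1 + Integral(C2*airyai(-2^(1/3)*a/2) + C3*airybi(-2^(1/3)*a/2), a)


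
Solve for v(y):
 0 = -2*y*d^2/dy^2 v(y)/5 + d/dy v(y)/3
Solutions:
 v(y) = C1 + C2*y^(11/6)


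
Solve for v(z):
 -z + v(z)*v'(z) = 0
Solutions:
 v(z) = -sqrt(C1 + z^2)
 v(z) = sqrt(C1 + z^2)


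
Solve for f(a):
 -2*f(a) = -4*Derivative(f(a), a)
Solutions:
 f(a) = C1*exp(a/2)


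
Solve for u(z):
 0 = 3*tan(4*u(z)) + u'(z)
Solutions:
 u(z) = -asin(C1*exp(-12*z))/4 + pi/4
 u(z) = asin(C1*exp(-12*z))/4


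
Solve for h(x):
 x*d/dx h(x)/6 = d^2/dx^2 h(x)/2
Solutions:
 h(x) = C1 + C2*erfi(sqrt(6)*x/6)


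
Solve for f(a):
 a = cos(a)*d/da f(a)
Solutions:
 f(a) = C1 + Integral(a/cos(a), a)


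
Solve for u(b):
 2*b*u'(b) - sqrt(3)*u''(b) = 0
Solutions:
 u(b) = C1 + C2*erfi(3^(3/4)*b/3)


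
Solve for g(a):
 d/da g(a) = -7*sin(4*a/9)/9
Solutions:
 g(a) = C1 + 7*cos(4*a/9)/4


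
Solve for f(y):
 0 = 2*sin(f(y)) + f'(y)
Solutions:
 f(y) = -acos((-C1 - exp(4*y))/(C1 - exp(4*y))) + 2*pi
 f(y) = acos((-C1 - exp(4*y))/(C1 - exp(4*y)))


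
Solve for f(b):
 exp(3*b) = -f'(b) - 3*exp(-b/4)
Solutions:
 f(b) = C1 - exp(3*b)/3 + 12*exp(-b/4)


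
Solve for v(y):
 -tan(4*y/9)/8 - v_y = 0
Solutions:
 v(y) = C1 + 9*log(cos(4*y/9))/32


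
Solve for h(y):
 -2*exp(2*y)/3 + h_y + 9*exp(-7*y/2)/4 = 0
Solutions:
 h(y) = C1 + exp(2*y)/3 + 9*exp(-7*y/2)/14


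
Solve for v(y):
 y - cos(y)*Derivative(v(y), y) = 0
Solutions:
 v(y) = C1 + Integral(y/cos(y), y)


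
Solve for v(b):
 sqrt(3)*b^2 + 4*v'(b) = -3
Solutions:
 v(b) = C1 - sqrt(3)*b^3/12 - 3*b/4


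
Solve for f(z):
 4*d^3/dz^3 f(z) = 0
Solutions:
 f(z) = C1 + C2*z + C3*z^2


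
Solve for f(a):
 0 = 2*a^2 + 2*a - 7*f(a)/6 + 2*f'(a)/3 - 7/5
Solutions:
 f(a) = C1*exp(7*a/4) + 12*a^2/7 + 180*a/49 + 1542/1715


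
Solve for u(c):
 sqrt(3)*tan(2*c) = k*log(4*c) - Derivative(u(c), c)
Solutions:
 u(c) = C1 + c*k*(log(c) - 1) + 2*c*k*log(2) + sqrt(3)*log(cos(2*c))/2


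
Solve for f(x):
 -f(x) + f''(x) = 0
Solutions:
 f(x) = C1*exp(-x) + C2*exp(x)


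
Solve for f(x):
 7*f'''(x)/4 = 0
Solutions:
 f(x) = C1 + C2*x + C3*x^2


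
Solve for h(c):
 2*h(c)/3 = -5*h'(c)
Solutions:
 h(c) = C1*exp(-2*c/15)


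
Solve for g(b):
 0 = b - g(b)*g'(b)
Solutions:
 g(b) = -sqrt(C1 + b^2)
 g(b) = sqrt(C1 + b^2)


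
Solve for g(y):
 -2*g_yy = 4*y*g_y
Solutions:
 g(y) = C1 + C2*erf(y)


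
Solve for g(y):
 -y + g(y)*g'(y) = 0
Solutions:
 g(y) = -sqrt(C1 + y^2)
 g(y) = sqrt(C1 + y^2)


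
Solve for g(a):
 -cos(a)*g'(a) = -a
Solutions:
 g(a) = C1 + Integral(a/cos(a), a)


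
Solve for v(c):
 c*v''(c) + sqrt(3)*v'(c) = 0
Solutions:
 v(c) = C1 + C2*c^(1 - sqrt(3))


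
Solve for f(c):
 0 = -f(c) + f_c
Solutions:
 f(c) = C1*exp(c)


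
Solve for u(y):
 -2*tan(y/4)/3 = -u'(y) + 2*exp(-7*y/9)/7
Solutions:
 u(y) = C1 + 4*log(tan(y/4)^2 + 1)/3 - 18*exp(-7*y/9)/49


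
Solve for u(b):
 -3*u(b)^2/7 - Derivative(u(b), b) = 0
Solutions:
 u(b) = 7/(C1 + 3*b)


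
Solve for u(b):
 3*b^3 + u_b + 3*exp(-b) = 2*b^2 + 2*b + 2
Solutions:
 u(b) = C1 - 3*b^4/4 + 2*b^3/3 + b^2 + 2*b + 3*exp(-b)


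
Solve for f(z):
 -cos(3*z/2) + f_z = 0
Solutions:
 f(z) = C1 + 2*sin(3*z/2)/3


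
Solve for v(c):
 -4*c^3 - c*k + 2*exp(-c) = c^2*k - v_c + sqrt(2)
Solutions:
 v(c) = C1 + c^4 + c^3*k/3 + c^2*k/2 + sqrt(2)*c + 2*exp(-c)


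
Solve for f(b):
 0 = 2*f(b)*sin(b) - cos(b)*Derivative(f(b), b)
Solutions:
 f(b) = C1/cos(b)^2


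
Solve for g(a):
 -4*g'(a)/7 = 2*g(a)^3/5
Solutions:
 g(a) = -sqrt(5)*sqrt(-1/(C1 - 7*a))
 g(a) = sqrt(5)*sqrt(-1/(C1 - 7*a))


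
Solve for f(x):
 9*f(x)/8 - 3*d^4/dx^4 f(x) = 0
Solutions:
 f(x) = C1*exp(-6^(1/4)*x/2) + C2*exp(6^(1/4)*x/2) + C3*sin(6^(1/4)*x/2) + C4*cos(6^(1/4)*x/2)


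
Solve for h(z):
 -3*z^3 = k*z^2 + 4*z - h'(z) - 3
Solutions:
 h(z) = C1 + k*z^3/3 + 3*z^4/4 + 2*z^2 - 3*z


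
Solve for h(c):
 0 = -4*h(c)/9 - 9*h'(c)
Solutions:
 h(c) = C1*exp(-4*c/81)


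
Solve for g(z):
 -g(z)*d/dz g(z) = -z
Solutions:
 g(z) = -sqrt(C1 + z^2)
 g(z) = sqrt(C1 + z^2)


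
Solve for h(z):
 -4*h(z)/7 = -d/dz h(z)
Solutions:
 h(z) = C1*exp(4*z/7)


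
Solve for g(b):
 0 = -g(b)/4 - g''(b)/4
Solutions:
 g(b) = C1*sin(b) + C2*cos(b)


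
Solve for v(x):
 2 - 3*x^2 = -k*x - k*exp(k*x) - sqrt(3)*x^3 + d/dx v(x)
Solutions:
 v(x) = C1 + k*x^2/2 + sqrt(3)*x^4/4 - x^3 + 2*x + exp(k*x)


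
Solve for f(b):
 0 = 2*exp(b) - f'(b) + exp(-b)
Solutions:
 f(b) = C1 + 3*sinh(b) + cosh(b)
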